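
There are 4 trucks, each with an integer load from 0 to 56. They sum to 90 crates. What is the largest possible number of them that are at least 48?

Suppose k of them are at least 48. Those contribute at least 48 each and the other 4 − k at least 0 each.
So the total is at least 48k + 0(4 − k) = 0 + 48k. This must be ≤ 90, giving k ≤ 1.
k = 1 is achieved by 1 value at 48 and 3 at 0, total 48; add 42 to one value (staying below 48) to reach 90.

1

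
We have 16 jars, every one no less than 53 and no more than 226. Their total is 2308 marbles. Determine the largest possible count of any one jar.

226

Maximizing one value means minimizing the remaining 15.
The other 15 contribute at least 15 × 53 = 795, leaving at most 2308 − 795 = 1513.
But each jar is capped at 226, so the maximum is 226.
Achievable: one at 226 and the other 15 totalling 2082, which fits since 15 × 53 ≤ 2082 ≤ 15 × 226.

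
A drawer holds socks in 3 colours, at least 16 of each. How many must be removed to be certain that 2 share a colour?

You could draw 1 of every colour without reaching 2 of any — 3 in all.
One more forces 2 of some colour, so 3 + 1 = 4.

4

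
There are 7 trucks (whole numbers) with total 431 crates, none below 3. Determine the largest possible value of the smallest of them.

If every one of the 7 were at least 62, the total would be at least 7 × 62 = 434 > 431.
Equality holds with 3 values of 61 and 4 values of 62.

61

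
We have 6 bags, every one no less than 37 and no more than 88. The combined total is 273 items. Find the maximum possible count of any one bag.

88

Maximizing one value means minimizing the remaining 5.
The other 5 contribute at least 5 × 37 = 185, leaving at most 273 − 185 = 88.
Since 88 ≤ 88, this is achievable: one at 88 and 5 at 37.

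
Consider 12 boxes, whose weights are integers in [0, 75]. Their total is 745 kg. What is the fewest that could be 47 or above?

Each value short of 47 is at most 46, costing at least 75 − 46 = 29 against the maximum total of 900.
We can afford to lose at most 900 − 745 = 155, so at most ⌊155/29⌋ = 5 fall short, and at least 7 are ≥ 47.
Exactly 7 works: 7 values at 75 and 5 at 46 total 755; lower one of the high values by 10 (still ≥ 47) to hit 745.

7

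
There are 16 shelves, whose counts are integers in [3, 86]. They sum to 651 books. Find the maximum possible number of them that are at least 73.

8

If k of the values are ≥ 73, the total is ≥ 73k + 3(16 − k).
Setting 73k + 3(16 − k) ≤ 651 gives 70k ≤ 603, so k ≤ 8.
k = 8 is achieved by 8 values at 73 and 8 at 3, total 608; add 43 to one value (staying below 73) to reach 651.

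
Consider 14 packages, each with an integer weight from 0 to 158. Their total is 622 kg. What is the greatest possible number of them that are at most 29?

12

Each value at 29 or below falls at least 158 − 29 = 129 short of the ceiling 158.
The ceiling total is 14 × 158 = 2212, and we need 622, so at most ⌊(2212 − 622)/129⌋ = 12 can be that low.
k = 12 is achieved by 12 values at 29 and 2 at 158, total 664; lower one of the 158's by 42 (still > 29) to reach 622.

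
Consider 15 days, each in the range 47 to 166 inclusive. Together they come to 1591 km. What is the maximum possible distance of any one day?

166

Maximizing one value means minimizing the remaining 14.
The other 14 contribute at least 14 × 47 = 658, leaving at most 1591 − 658 = 933.
But each day is capped at 166, so the maximum is 166.
Achievable: one at 166 and the other 14 totalling 1425, which fits since 14 × 47 ≤ 1425 ≤ 14 × 166.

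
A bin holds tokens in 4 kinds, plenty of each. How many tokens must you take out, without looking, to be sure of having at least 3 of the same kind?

9

You could draw 2 of every kind without reaching 3 of any — 8 in all.
One more forces 3 of some kind, so 8 + 1 = 9.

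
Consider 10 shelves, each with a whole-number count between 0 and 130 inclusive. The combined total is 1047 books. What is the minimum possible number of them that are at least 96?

Suppose at most 10 − j of them reach 96; then j values are ≤ 95 and the rest ≤ 130.
The total is then ≤ 95·j + 130·(10 − j) = 1300 − 35j. For this to be ≥ 1047 we need j ≤ 7, so at least 10 − 7 = 3 must reach 96.
Exactly 3 works: 3 values at 130 and 7 at 95 total 1055; lower one of the high values by 8 (still ≥ 96) to hit 1047.

3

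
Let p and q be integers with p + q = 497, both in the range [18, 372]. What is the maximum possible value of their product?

61752

pq = p(497 − p) is maximized when p is as near 497/2 as the bounds allow.
Taking p = 248 and q = 249 (both in [18, 372]) gives pq = 61752.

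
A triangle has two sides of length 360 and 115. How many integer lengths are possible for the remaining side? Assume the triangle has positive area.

The triangle inequality gives |360 − 115| < c < 360 + 115, i.e. 245 < c < 475.
So c can be any integer from 246 to 474: 229 values.

229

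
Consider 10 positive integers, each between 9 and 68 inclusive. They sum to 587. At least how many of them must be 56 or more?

If only k of them are at least 56, the other 10 − k are at most 55, so the total is at most k·68 + (10 − k)·55.
This must reach 587, so k·68 + (10 − k)·55 ≥ 587, giving k ≥ 3.
Exactly 3 works: 3 values at 68 and 7 at 55 total 589; lower one of the high values by 2 (still ≥ 56) to hit 587.

3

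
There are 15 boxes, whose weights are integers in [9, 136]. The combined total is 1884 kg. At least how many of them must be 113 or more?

9

If only k of them are at least 113, the other 15 − k are at most 112, so the total is at most k·136 + (15 − k)·112.
This must reach 1884, so k·136 + (15 − k)·112 ≥ 1884, giving k ≥ 9.
Exactly 9 works: 9 values at 136 and 6 at 112 total 1896; lower one of the high values by 12 (still ≥ 113) to hit 1884.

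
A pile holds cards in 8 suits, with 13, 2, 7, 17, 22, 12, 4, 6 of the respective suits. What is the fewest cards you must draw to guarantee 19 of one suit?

In the worst case you take as many as possible of each suit without reaching 19: 13 + 2 + 7 + 17 + 18 + 12 + 4 + 6 = 79.
The next one must give 19 of some suit, so 79 + 1 = 80.

80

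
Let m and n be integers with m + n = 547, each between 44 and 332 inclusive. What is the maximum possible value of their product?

74802

mn = m(547 − m) is maximized when m is as near 547/2 as the bounds allow.
Taking m = 273 and n = 274 (both in [44, 332]) gives mn = 74802.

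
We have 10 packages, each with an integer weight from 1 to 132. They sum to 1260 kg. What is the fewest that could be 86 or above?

9

Each value short of 86 is at most 85, costing at least 132 − 85 = 47 against the maximum total of 1320.
We can afford to lose at most 1320 − 1260 = 60, so at most ⌊60/47⌋ = 1 fall short, and at least 9 are ≥ 86.
Exactly 9 works: 9 values at 132 and 1 at 85 total 1273; lower one of the high values by 13 (still ≥ 86) to hit 1260.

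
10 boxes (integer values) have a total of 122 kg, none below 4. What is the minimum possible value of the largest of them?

If every one of the 10 were at most 12, the total would be at most 10 × 12 = 120 < 122.
Taking 8 copies of 12 and 2 copies of 13 gives exactly 122, so 13 is attained.

13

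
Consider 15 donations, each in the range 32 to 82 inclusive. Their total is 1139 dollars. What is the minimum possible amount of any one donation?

To make one donation as small as possible, make the other 14 as large as possible.
The other 14 can take up 14 × 82 = 1148 ≥ 1139 − 32, so one donation can sit at its floor of 32.
Achievable: one at 32 and the other 14 totalling 1107, which fits since 14 × 32 ≤ 1107 ≤ 14 × 82.

32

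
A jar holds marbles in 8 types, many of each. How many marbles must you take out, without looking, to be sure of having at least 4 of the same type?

You could draw 3 of every type without reaching 4 of any — 24 in all.
One more forces 4 of some type, so 24 + 1 = 25.

25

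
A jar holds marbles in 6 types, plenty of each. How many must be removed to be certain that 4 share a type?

19

In the worst case you draw 3 of each of the 6 types: 6 × 3 = 18.
One more forces 4 of some type, so 18 + 1 = 19.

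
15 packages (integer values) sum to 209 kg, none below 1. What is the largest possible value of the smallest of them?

The average is 209/15 < 14, so some value is ≤ 13.
Achievable: 1 of them at 13 and 14 at 14 total 209.

13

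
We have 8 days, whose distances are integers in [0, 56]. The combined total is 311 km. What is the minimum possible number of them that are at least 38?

Suppose at most 8 − j of them reach 38; then j values are ≤ 37 and the rest ≤ 56.
The total is then ≤ 37·j + 56·(8 − j) = 448 − 19j. For this to be ≥ 311 we need j ≤ 7, so at least 8 − 7 = 1 must reach 38.
Exactly 1 works: 1 value at 56 and 7 at 37 total 315; lower one of the high values by 4 (still ≥ 38) to hit 311.

1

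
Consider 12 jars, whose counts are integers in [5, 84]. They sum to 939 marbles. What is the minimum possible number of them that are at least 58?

If only k of them are at least 58, the other 12 − k are at most 57, so the total is at most k·84 + (12 − k)·57.
This must reach 939, so k·84 + (12 − k)·57 ≥ 939, giving k ≥ 10.
Exactly 10 works: 10 values at 84 and 2 at 57 total 954; lower one of the high values by 15 (still ≥ 58) to hit 939.

10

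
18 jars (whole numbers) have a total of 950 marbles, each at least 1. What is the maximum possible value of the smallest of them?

52

If every one of the 18 were at least 53, the total would be at least 18 × 53 = 954 > 950.
Equality holds with 4 values of 52 and 14 values of 53.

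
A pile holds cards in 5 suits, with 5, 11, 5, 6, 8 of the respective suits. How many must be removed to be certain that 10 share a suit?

34

In the worst case you take as many as possible of each suit without reaching 10: 5 + 9 + 5 + 6 + 8 = 33.
The next one must give 10 of some suit, so 33 + 1 = 34.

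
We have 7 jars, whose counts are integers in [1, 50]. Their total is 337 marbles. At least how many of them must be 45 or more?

Suppose at most 7 − j of them reach 45; then j values are ≤ 44 and the rest ≤ 50.
The total is then ≤ 44·j + 50·(7 − j) = 350 − 6j. For this to be ≥ 337 we need j ≤ 2, so at least 7 − 2 = 5 must reach 45.
Exactly 5 works: 5 values at 50 and 2 at 44 total 338; lower one of the high values by 1 (still ≥ 45) to hit 337.

5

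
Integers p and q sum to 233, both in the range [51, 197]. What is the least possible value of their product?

9282

pq = p(233 − p) is concave in p, so over [51, 182] it is minimized at an endpoint.
The extreme feasible split is p = 51, q = 182, giving pq = 9282.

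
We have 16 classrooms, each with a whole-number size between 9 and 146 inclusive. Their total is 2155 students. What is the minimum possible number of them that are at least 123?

9

Suppose at most 16 − j of them reach 123; then j values are ≤ 122 and the rest ≤ 146.
The total is then ≤ 122·j + 146·(16 − j) = 2336 − 24j. For this to be ≥ 2155 we need j ≤ 7, so at least 16 − 7 = 9 must reach 123.
Exactly 9 works: 9 values at 146 and 7 at 122 total 2168; lower one of the high values by 13 (still ≥ 123) to hit 2155.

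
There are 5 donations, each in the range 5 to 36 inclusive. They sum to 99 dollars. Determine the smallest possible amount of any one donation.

5

Minimizing one value means maximizing the remaining 4.
The other 4 can take up 4 × 36 = 144 ≥ 99 − 5, so one donation can sit at its floor of 5.
Achievable: one at 5 and the other 4 totalling 94, which fits since 4 × 5 ≤ 94 ≤ 4 × 36.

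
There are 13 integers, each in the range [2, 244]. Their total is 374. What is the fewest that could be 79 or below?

Let j be the number exceeding 79. Then the total is ≥ 80·j + 2·(13 − j) = 26 + 78j.
So 78j ≤ 348 and j ≤ 4; hence at least 13 − 4 = 9 are ≤ 79.
Exactly 9 works: 9 values at 2 and 4 at 80 total 338; raise one of the low values by 36 (still ≤ 79) to hit 374.

9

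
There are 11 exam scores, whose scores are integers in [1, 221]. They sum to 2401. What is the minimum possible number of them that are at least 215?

7

Each value short of 215 is at most 214, costing at least 221 − 214 = 7 against the maximum total of 2431.
We can afford to lose at most 2431 − 2401 = 30, so at most ⌊30/7⌋ = 4 fall short, and at least 7 are ≥ 215.
Exactly 7 works: 7 values at 221 and 4 at 214 total 2403; lower one of the high values by 2 (still ≥ 215) to hit 2401.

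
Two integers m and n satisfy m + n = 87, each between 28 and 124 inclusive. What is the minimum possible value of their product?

1652

For a fixed sum, mn is smallest when m and n are as far apart as possible.
At the endpoint m = 28, n = 87 − 28 = 59, so mn = 28 × 59 = 1652.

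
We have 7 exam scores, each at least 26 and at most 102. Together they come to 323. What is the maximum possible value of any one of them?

102

To make one score as large as possible, make the other 6 as small as possible.
The other 6 contribute at least 6 × 26 = 156, leaving at most 323 − 156 = 167.
But each score is capped at 102, so the maximum is 102.
Achievable: one at 102 and the other 6 totalling 221, which fits since 6 × 26 ≤ 221 ≤ 6 × 102.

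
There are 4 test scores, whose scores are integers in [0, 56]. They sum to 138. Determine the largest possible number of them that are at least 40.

With k values at 40 or above and the rest at least 0, the sum is at least 0 + 40k.
Since the sum is 138, we need 40k ≤ 138, i.e. k ≤ 3.
k = 3 is achieved by 3 values at 40 and 1 at 0, total 120; add 18 to one value (staying below 40) to reach 138.

3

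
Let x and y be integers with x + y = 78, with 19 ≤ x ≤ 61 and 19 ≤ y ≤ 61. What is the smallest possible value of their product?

1121

Since x + y is fixed, pushing one of them to its bound minimizes the product.
At the endpoint x = 19, y = 78 − 19 = 59, so xy = 19 × 59 = 1121.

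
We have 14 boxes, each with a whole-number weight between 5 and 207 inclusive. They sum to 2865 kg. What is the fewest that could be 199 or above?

Each value short of 199 is at most 198, costing at least 207 − 198 = 9 against the maximum total of 2898.
We can afford to lose at most 2898 − 2865 = 33, so at most ⌊33/9⌋ = 3 fall short, and at least 11 are ≥ 199.
Exactly 11 works: 11 values at 207 and 3 at 198 total 2871; lower one of the high values by 6 (still ≥ 199) to hit 2865.

11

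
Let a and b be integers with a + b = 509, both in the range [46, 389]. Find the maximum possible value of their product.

64770

With a + b fixed, ab peaks when the two are closest together.
Taking a = 254 and b = 255 (both in [46, 389]) gives ab = 64770.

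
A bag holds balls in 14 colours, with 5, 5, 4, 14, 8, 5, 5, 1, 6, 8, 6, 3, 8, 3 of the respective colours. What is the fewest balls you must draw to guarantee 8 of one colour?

In the worst case you take as many as possible of each colour without reaching 8: 5 + 5 + 4 + 7 + 7 + 5 + 5 + 1 + 6 + 7 + 6 + 3 + 7 + 3 = 71.
The next one must give 8 of some colour, so 71 + 1 = 72.

72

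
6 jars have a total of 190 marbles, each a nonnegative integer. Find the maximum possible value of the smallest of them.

31

The 6 values sum to 190, so their minimum is at most ⌊190/6⌋ = 31.
Taking 2 copies of 31 and 4 copies of 32 gives exactly 190, so 31 is attained.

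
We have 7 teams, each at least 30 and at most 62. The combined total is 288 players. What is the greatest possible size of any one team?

Maximizing one value means minimizing the remaining 6.
The other 6 contribute at least 6 × 30 = 180, leaving at most 288 − 180 = 108.
But each team is capped at 62, so the maximum is 62.
Achievable: one at 62 and the other 6 totalling 226, which fits since 6 × 30 ≤ 226 ≤ 6 × 62.

62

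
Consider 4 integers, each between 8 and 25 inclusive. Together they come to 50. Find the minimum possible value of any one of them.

To make one integer as small as possible, make the other 3 as large as possible.
The other 3 can take up 3 × 25 = 75 ≥ 50 − 8, so one integer can sit at its floor of 8.
Achievable: one at 8 and the other 3 totalling 42, which fits since 3 × 8 ≤ 42 ≤ 3 × 25.

8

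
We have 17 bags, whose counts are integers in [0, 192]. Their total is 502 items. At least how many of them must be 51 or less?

Each value above 51 is at least 52, contributing at least 52 − 0 = 52 above the floor 0.
The sum exceeds the floor total 0 by 502, so at most ⌊502/52⌋ = 9 exceed 51, and at least 8 are ≤ 51.
Exactly 8 works: 8 values at 0 and 9 at 52 total 468; raise one of the low values by 34 (still ≤ 51) to hit 502.

8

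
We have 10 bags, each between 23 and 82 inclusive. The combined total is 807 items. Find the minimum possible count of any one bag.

69

To make one bag as small as possible, make the other 9 as large as possible.
The other 9 contribute at most 9 × 82 = 738, leaving at least 807 − 738 = 69.
Since 69 ≥ 23, this is achievable: one at 69 and 9 at 82.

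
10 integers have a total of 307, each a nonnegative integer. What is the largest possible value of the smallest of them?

The 10 values sum to 307, so their minimum is at most ⌊307/10⌋ = 30.
Taking 3 copies of 30 and 7 copies of 31 gives exactly 307, so 30 is attained.

30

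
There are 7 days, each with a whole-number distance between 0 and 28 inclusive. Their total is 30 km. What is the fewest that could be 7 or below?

Each value above 7 is at least 8, contributing at least 8 − 0 = 8 above the floor 0.
The sum exceeds the floor total 0 by 30, so at most ⌊30/8⌋ = 3 exceed 7, and at least 4 are ≤ 7.
Exactly 4 works: 4 values at 0 and 3 at 8 total 24; raise one of the low values by 6 (still ≤ 7) to hit 30.

4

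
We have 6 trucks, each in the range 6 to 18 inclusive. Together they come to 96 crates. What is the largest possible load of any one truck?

18

Maximizing one value means minimizing the remaining 5.
The other 5 contribute at least 5 × 6 = 30, leaving at most 96 − 30 = 66.
But each truck is capped at 18, so the maximum is 18.
Achievable: one at 18 and the other 5 totalling 78, which fits since 5 × 6 ≤ 78 ≤ 5 × 18.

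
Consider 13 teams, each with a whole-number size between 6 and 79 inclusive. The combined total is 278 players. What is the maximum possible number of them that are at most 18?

Suppose k of them are at most 18. Those contribute at most 18 each and the rest at most 79 each.
So the total is at most 18k + 79(13 − k) = 1027 − 61k. This must still be ≥ 278, so k ≤ 12.
k = 12 is achieved by 12 values at 18 and 1 at 79, total 295; lower one of the 79's by 17 (still > 18) to reach 278.

12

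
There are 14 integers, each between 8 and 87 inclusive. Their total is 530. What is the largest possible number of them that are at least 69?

6

If k of the values are ≥ 69, the total is ≥ 69k + 8(14 − k).
Setting 69k + 8(14 − k) ≤ 530 gives 61k ≤ 418, so k ≤ 6.
k = 6 is achieved by 6 values at 69 and 8 at 8, total 478; add 52 to one value (staying below 69) to reach 530.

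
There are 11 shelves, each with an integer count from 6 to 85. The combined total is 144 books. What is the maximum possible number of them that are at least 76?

If k of the values are ≥ 76, the total is ≥ 76k + 6(11 − k).
Setting 76k + 6(11 − k) ≤ 144 gives 70k ≤ 78, so k ≤ 1.
k = 1 is achieved by 1 value at 76 and 10 at 6, total 136; add 8 to one value (staying below 76) to reach 144.

1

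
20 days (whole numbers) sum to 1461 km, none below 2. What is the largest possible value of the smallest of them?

The 20 values sum to 1461, so their minimum is at most ⌊1461/20⌋ = 73.
Taking 19 copies of 73 and 1 copy of 74 gives exactly 1461, so 73 is attained.

73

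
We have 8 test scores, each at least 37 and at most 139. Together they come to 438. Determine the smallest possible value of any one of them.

37

To make one score as small as possible, make the other 7 as large as possible.
The other 7 can take up 7 × 139 = 973 ≥ 438 − 37, so one score can sit at its floor of 37.
Achievable: one at 37 and the other 7 totalling 401, which fits since 7 × 37 ≤ 401 ≤ 7 × 139.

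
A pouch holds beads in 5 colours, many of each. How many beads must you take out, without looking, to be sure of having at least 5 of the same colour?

In the worst case you draw 4 of each of the 5 colours: 5 × 4 = 20.
One more forces 5 of some colour, so 20 + 1 = 21.

21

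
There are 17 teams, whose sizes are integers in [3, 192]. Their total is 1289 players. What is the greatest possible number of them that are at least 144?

With k values at 144 or above and the rest at least 3, the sum is at least 51 + 141k.
Since the sum is 1289, we need 141k ≤ 1238, i.e. k ≤ 8.
k = 8 is achieved by 8 values at 144 and 9 at 3, total 1179; add 110 to one value (staying below 144) to reach 1289.

8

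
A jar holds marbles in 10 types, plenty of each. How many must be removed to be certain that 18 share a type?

171

You could draw 17 of every type without reaching 18 of any — 170 in all.
One more forces 18 of some type, so 170 + 1 = 171.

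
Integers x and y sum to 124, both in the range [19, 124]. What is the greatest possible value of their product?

xy = x(124 − x) is maximized when x is as near 124/2 as the bounds allow.
Taking x = 62 and y = 62 (both in [19, 124]) gives xy = 3844.

3844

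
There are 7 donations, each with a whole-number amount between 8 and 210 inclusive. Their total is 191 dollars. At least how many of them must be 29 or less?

Let j be the number exceeding 29. Then the total is ≥ 30·j + 8·(7 − j) = 56 + 22j.
So 22j ≤ 135 and j ≤ 6; hence at least 7 − 6 = 1 are ≤ 29.
Exactly 1 works: 1 value at 8 and 6 at 30 total 188; raise one of the low values by 3 (still ≤ 29) to hit 191.

1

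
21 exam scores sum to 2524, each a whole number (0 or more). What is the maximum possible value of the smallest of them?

The 21 values sum to 2524, so their minimum is at most ⌊2524/21⌋ = 120.
Achievable: 17 of them at 120 and 4 at 121 total 2524.

120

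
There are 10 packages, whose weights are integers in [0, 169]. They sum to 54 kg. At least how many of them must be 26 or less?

Each value above 26 is at least 27, contributing at least 27 − 0 = 27 above the floor 0.
The sum exceeds the floor total 0 by 54, so at most ⌊54/27⌋ = 2 exceed 26, and at least 8 are ≤ 26.
Exactly 8 works: 8 values at 0 and 2 at 27 total 54.

8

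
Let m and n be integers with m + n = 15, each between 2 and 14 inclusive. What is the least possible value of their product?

26

mn = m(15 − m) is concave in m, so over [2, 13] it is minimized at an endpoint.
The extreme feasible split is m = 2, n = 13, giving mn = 26.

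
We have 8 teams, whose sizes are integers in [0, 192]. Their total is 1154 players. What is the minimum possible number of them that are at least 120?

3

If only k of them are at least 120, the other 8 − k are at most 119, so the total is at most k·192 + (8 − k)·119.
This must reach 1154, so k·192 + (8 − k)·119 ≥ 1154, giving k ≥ 3.
Exactly 3 works: 3 values at 192 and 5 at 119 total 1171; lower one of the high values by 17 (still ≥ 120) to hit 1154.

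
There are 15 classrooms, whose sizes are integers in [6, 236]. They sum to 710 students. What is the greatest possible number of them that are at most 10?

Each value at 10 or below falls at least 236 − 10 = 226 short of the ceiling 236.
The ceiling total is 15 × 236 = 3540, and we need 710, so at most ⌊(3540 − 710)/226⌋ = 12 can be that low.
k = 12 is achieved by 12 values at 10 and 3 at 236, total 828; lower one of the 236's by 118 (still > 10) to reach 710.

12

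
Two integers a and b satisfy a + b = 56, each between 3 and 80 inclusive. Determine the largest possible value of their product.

784

ab = a(56 − a) is maximized when a is as near 56/2 as the bounds allow.
Taking a = 28 and b = 28 (both in [3, 80]) gives ab = 784.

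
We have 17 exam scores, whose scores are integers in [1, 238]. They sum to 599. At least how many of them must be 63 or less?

8

Each value above 63 is at least 64, contributing at least 64 − 1 = 63 above the floor 1.
The sum exceeds the floor total 17 by 582, so at most ⌊582/63⌋ = 9 exceed 63, and at least 8 are ≤ 63.
Exactly 8 works: 8 values at 1 and 9 at 64 total 584; raise one of the low values by 15 (still ≤ 63) to hit 599.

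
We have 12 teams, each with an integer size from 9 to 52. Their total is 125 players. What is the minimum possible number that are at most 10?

If only k of them are at most 10, the other 12 − k are at least 11, so the total is at least (12 − k)·11 + k·9.
This is ≤ 125, so (12 − k)·11 + 9k ≤ 125, which gives k ≥ 4.
Exactly 4 works: 4 values at 9 and 8 at 11 total 124; raise one of the low values by 1 (still ≤ 10) to hit 125.

4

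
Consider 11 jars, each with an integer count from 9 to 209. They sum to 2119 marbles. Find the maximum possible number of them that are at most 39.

Each value at 39 or below falls at least 209 − 39 = 170 short of the ceiling 209.
The ceiling total is 11 × 209 = 2299, and we need 2119, so at most ⌊(2299 − 2119)/170⌋ = 1 can be that low.
k = 1 is achieved by 1 value at 39 and 10 at 209, total 2129; lower one of the 209's by 10 (still > 39) to reach 2119.

1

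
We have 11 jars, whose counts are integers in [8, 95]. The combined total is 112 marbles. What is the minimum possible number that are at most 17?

If only k of them are at most 17, the other 11 − k are at least 18, so the total is at least (11 − k)·18 + k·8.
This is ≤ 112, so (11 − k)·18 + 8k ≤ 112, which gives k ≥ 9.
Exactly 9 works: 9 values at 8 and 2 at 18 total 108; raise one of the low values by 4 (still ≤ 17) to hit 112.

9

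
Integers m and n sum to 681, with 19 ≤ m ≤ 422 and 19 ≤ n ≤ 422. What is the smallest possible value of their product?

mn = m(681 − m) is concave in m, so over [259, 422] it is minimized at an endpoint.
At the endpoint m = 259, n = 681 − 259 = 422, so mn = 259 × 422 = 109298.

109298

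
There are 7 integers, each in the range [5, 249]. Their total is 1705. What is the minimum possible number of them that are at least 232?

5

Each value short of 232 is at most 231, costing at least 249 − 231 = 18 against the maximum total of 1743.
We can afford to lose at most 1743 − 1705 = 38, so at most ⌊38/18⌋ = 2 fall short, and at least 5 are ≥ 232.
Exactly 5 works: 5 values at 249 and 2 at 231 total 1707; lower one of the high values by 2 (still ≥ 232) to hit 1705.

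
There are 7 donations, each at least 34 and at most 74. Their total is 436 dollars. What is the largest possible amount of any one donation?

74

Maximizing one value means minimizing the remaining 6.
The other 6 contribute at least 6 × 34 = 204, leaving at most 436 − 204 = 232.
But each donation is capped at 74, so the maximum is 74.
Achievable: one at 74 and the other 6 totalling 362, which fits since 6 × 34 ≤ 362 ≤ 6 × 74.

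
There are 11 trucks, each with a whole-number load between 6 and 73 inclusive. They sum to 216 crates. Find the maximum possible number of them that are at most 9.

Each value at 9 or below falls at least 73 − 9 = 64 short of the ceiling 73.
The ceiling total is 11 × 73 = 803, and we need 216, so at most ⌊(803 − 216)/64⌋ = 9 can be that low.
k = 9 is achieved by 9 values at 9 and 2 at 73, total 227; lower one of the 73's by 11 (still > 9) to reach 216.

9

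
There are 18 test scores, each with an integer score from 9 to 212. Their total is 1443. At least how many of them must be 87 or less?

2

Let j be the number exceeding 87. Then the total is ≥ 88·j + 9·(18 − j) = 162 + 79j.
So 79j ≤ 1281 and j ≤ 16; hence at least 18 − 16 = 2 are ≤ 87.
Exactly 2 works: 2 values at 9 and 16 at 88 total 1426; raise one of the low values by 17 (still ≤ 87) to hit 1443.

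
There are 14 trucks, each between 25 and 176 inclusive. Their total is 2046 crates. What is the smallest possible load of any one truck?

25

Minimizing one value means maximizing the remaining 13.
The other 13 can take up 13 × 176 = 2288 ≥ 2046 − 25, so one truck can sit at its floor of 25.
Achievable: one at 25 and the other 13 totalling 2021, which fits since 13 × 25 ≤ 2021 ≤ 13 × 176.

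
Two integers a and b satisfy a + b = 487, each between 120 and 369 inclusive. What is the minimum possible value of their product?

44040

ab = a(487 − a) is concave in a, so over [120, 367] it is minimized at an endpoint.
The extreme feasible split is a = 120, b = 367, giving ab = 44040.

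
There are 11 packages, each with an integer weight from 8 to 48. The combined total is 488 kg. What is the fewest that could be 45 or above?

1

Suppose at most 11 − j of them reach 45; then j values are ≤ 44 and the rest ≤ 48.
The total is then ≤ 44·j + 48·(11 − j) = 528 − 4j. For this to be ≥ 488 we need j ≤ 10, so at least 11 − 10 = 1 must reach 45.
Exactly 1 works: 1 value at 48 and 10 at 44 total 488.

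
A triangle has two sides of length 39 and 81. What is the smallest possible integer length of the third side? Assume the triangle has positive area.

43

The third side must exceed |39 − 81| = 42.
The smallest integer above 42 is 43.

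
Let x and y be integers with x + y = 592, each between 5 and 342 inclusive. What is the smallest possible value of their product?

85500

xy = x(592 − x) is concave in x, so over [250, 342] it is minimized at an endpoint.
At the endpoint x = 250, y = 592 − 250 = 342, so xy = 250 × 342 = 85500.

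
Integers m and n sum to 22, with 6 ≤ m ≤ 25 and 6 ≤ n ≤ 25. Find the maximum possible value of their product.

121

mn = m(22 − m) is maximized when m is as near 22/2 as the bounds allow.
Taking m = 11 and n = 11 (both in [6, 25]) gives mn = 121.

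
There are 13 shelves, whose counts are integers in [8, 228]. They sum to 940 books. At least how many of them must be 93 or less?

Let j be the number exceeding 93. Then the total is ≥ 94·j + 8·(13 − j) = 104 + 86j.
So 86j ≤ 836 and j ≤ 9; hence at least 13 − 9 = 4 are ≤ 93.
Exactly 4 works: 4 values at 8 and 9 at 94 total 878; raise one of the low values by 62 (still ≤ 93) to hit 940.

4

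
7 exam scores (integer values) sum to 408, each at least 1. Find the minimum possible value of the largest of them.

59

The average is 408/7 > 58, so not all 7 can be 58 or less; the largest is ≥ 59.
Equality holds with 2 values of 59 and 5 values of 58.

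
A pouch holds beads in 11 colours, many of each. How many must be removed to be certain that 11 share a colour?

You could draw 10 of every colour without reaching 11 of any — 110 in all.
One more forces 11 of some colour, so 110 + 1 = 111.

111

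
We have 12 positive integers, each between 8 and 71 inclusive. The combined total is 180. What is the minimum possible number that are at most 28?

8

Each value above 28 is at least 29, contributing at least 29 − 8 = 21 above the floor 8.
The sum exceeds the floor total 96 by 84, so at most ⌊84/21⌋ = 4 exceed 28, and at least 8 are ≤ 28.
Exactly 8 works: 8 values at 8 and 4 at 29 total 180.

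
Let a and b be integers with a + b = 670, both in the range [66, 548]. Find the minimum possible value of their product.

66856

For a fixed sum, ab is smallest when a and b are as far apart as possible.
At the endpoint a = 122, b = 670 − 122 = 548, so ab = 122 × 548 = 66856.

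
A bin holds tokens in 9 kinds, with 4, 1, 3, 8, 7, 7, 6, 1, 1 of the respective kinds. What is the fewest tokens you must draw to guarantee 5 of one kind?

27

In the worst case you take as many as possible of each kind without reaching 5: 4 + 1 + 3 + 4 + 4 + 4 + 4 + 1 + 1 = 26.
The next one must give 5 of some kind, so 26 + 1 = 27.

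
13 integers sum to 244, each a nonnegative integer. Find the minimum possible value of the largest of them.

The 13 values sum to 244, so their maximum is at least ⌈244/13⌉ = 19.
Achievable: 10 of them at 19 and 3 at 18 total 244.

19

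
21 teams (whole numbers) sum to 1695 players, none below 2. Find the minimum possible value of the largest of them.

The 21 values sum to 1695, so their maximum is at least ⌈1695/21⌉ = 81.
Achievable: 15 of them at 81 and 6 at 80 total 1695.

81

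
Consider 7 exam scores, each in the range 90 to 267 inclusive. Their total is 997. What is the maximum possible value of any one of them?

267

To make one score as large as possible, make the other 6 as small as possible.
The other 6 contribute at least 6 × 90 = 540, leaving at most 997 − 540 = 457.
But each score is capped at 267, so the maximum is 267.
Achievable: one at 267 and the other 6 totalling 730, which fits since 6 × 90 ≤ 730 ≤ 6 × 267.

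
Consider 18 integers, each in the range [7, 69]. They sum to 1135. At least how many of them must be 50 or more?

Suppose at most 18 − j of them reach 50; then j values are ≤ 49 and the rest ≤ 69.
The total is then ≤ 49·j + 69·(18 − j) = 1242 − 20j. For this to be ≥ 1135 we need j ≤ 5, so at least 18 − 5 = 13 must reach 50.
Exactly 13 works: 13 values at 69 and 5 at 49 total 1142; lower one of the high values by 7 (still ≥ 50) to hit 1135.

13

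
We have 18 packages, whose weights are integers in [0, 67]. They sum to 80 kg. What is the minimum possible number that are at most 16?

14

If only k of them are at most 16, the other 18 − k are at least 17, so the total is at least (18 − k)·17 + k·0.
This is ≤ 80, so (18 − k)·17 + 0k ≤ 80, which gives k ≥ 14.
Exactly 14 works: 14 values at 0 and 4 at 17 total 68; raise one of the low values by 12 (still ≤ 16) to hit 80.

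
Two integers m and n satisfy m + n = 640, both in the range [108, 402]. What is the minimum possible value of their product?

95676

Since m + n is fixed, pushing one of them to its bound minimizes the product.
The extreme feasible split is m = 238, n = 402, giving mn = 95676.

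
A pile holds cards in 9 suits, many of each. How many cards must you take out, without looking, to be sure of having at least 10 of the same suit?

You could draw 9 of every suit without reaching 10 of any — 81 in all.
One more forces 10 of some suit, so 81 + 1 = 82.

82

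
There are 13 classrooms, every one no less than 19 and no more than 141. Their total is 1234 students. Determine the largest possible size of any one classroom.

To make one classroom as large as possible, make the other 12 as small as possible.
The other 12 contribute at least 12 × 19 = 228, leaving at most 1234 − 228 = 1006.
But each classroom is capped at 141, so the maximum is 141.
Achievable: one at 141 and the other 12 totalling 1093, which fits since 12 × 19 ≤ 1093 ≤ 12 × 141.

141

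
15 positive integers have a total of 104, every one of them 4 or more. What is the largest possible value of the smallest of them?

6

The average is 104/15 < 7, so some value is ≤ 6.
Equality holds with 1 value of 6 and 14 values of 7.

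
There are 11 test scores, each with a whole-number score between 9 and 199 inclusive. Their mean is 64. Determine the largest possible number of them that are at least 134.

The total is 11 × 64 = 704.
Suppose k of them are at least 134. Those contribute at least 134 each and the other 11 − k at least 9 each.
So the total is at least 134k + 9(11 − k) = 99 + 125k. This must be ≤ 704, giving k ≤ 4.
k = 4 is achieved by 4 values at 134 and 7 at 9, total 599; add 105 to one value (staying below 134) to reach 704.

4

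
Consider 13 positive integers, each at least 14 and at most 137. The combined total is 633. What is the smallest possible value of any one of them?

14

Minimizing one value means maximizing the remaining 12.
The other 12 can take up 12 × 137 = 1644 ≥ 633 − 14, so one integer can sit at its floor of 14.
Achievable: one at 14 and the other 12 totalling 619, which fits since 12 × 14 ≤ 619 ≤ 12 × 137.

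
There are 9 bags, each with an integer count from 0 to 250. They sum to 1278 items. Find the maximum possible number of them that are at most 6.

Each value at 6 or below falls at least 250 − 6 = 244 short of the ceiling 250.
The ceiling total is 9 × 250 = 2250, and we need 1278, so at most ⌊(2250 − 1278)/244⌋ = 3 can be that low.
k = 3 is achieved by 3 values at 6 and 6 at 250, total 1518; lower one of the 250's by 240 (still > 6) to reach 1278.

3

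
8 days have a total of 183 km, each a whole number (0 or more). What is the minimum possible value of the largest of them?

If every one of the 8 were at most 22, the total would be at most 8 × 22 = 176 < 183.
Achievable: 7 of them at 23 and 1 at 22 total 183.

23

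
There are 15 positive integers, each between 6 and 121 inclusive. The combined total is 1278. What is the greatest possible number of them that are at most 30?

Suppose k of them are at most 30. Those contribute at most 30 each and the rest at most 121 each.
So the total is at most 30k + 121(15 − k) = 1815 − 91k. This must still be ≥ 1278, so k ≤ 5.
k = 5 is achieved by 5 values at 30 and 10 at 121, total 1360; lower one of the 121's by 82 (still > 30) to reach 1278.

5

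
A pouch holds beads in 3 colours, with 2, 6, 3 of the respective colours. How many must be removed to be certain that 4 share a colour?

In the worst case you take as many as possible of each colour without reaching 4: 2 + 3 + 3 = 8.
The next one must give 4 of some colour, so 8 + 1 = 9.

9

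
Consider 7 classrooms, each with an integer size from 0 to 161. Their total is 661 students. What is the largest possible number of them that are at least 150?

4

If k of the values are ≥ 150, the total is ≥ 150k + 0(7 − k).
Setting 150k + 0(7 − k) ≤ 661 gives 150k ≤ 661, so k ≤ 4.
k = 4 is achieved by 4 values at 150 and 3 at 0, total 600; add 61 to one value (staying below 150) to reach 661.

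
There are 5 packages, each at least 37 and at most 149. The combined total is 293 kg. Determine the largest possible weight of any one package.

To make one package as large as possible, make the other 4 as small as possible.
The other 4 contribute at least 4 × 37 = 148, leaving at most 293 − 148 = 145.
Since 145 ≤ 149, this is achievable: one at 145 and 4 at 37.

145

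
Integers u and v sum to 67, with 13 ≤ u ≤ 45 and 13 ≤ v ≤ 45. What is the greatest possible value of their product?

uv = u(67 − u) is maximized when u is as near 67/2 as the bounds allow.
Taking u = 33 and v = 34 (both in [13, 45]) gives uv = 1122.

1122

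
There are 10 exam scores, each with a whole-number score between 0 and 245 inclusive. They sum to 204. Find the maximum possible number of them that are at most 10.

Each value at 10 or below falls at least 245 − 10 = 235 short of the ceiling 245.
The ceiling total is 10 × 245 = 2450, and we need 204, so at most ⌊(2450 − 204)/235⌋ = 9 can be that low.
k = 9 is achieved by 9 values at 10 and 1 at 245, total 335; lower one of the 245's by 131 (still > 10) to reach 204.

9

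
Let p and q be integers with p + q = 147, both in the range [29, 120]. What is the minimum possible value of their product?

3422

pq = p(147 − p) is concave in p, so over [29, 118] it is minimized at an endpoint.
At the endpoint p = 29, q = 147 − 29 = 118, so pq = 29 × 118 = 3422.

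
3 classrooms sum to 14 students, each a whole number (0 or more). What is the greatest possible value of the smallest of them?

The 3 values sum to 14, so their minimum is at most ⌊14/3⌋ = 4.
Taking 1 copy of 4 and 2 copies of 5 gives exactly 14, so 4 is attained.

4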